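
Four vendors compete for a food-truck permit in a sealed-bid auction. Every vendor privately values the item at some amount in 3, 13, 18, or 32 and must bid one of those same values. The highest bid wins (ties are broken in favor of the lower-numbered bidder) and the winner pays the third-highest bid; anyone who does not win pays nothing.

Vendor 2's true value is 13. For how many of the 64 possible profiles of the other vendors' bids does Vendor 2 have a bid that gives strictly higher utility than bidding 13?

6

Others bid (3, 3, 18): truth gives 0; bid 18 gives 10 > 0. Violating.
Others bid (3, 3, 32): truth gives 0; bid 32 gives 10 > 0. Violating.
Others bid (3, 18, 3): truth gives 0; bid 18 gives 10 > 0. Violating.
Others bid (3, 32, 3): truth gives 0; bid 32 gives 10 > 0. Violating.
Others bid (3, 3, 3): truth gives 10; no alternative beats it.
Others bid (3, 3, 13): truth gives 10; no alternative beats it.
(Checking all 64 profiles: 6 have a profitable deviation, 58 do not.)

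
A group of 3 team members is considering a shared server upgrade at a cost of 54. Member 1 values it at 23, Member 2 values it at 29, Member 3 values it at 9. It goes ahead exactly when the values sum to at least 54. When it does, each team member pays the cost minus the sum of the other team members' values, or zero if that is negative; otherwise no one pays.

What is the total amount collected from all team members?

Total value 61 ≥ cost 54, so it is built.
Member 1: others sum to 38; max(0, 54 - 38) = 16.
Member 2: others sum to 32; max(0, 54 - 32) = 22.
Member 3: others sum to 52; max(0, 54 - 52) = 2.
Total collected = 16 + 22 + 2 = 40.

40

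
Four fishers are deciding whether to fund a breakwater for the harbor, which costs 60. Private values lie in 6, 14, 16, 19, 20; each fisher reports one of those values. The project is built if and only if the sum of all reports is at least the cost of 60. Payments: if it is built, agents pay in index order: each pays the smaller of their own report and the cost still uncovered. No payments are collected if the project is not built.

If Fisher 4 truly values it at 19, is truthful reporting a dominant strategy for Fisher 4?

Yes

Check each profile of the others' reports and compare truth against every alternative report.
Others report (20, 20, 20): truth gives 19, best alternative gives 19.
Others report (19, 20, 20): truth gives 18, best alternative gives 18.
Others report (20, 19, 20): truth gives 18, best alternative gives 18.
Others report (20, 20, 19): truth gives 18, best alternative gives 18.
Others report (19, 19, 20): truth gives 17, best alternative gives 17.
Others report (19, 20, 19): truth gives 17, best alternative gives 17.
(Remaining 119 profiles checked similarly; truth is weakly best in each.)
In every case the truthful report is at least as good as any alternative, so it is a dominant strategy.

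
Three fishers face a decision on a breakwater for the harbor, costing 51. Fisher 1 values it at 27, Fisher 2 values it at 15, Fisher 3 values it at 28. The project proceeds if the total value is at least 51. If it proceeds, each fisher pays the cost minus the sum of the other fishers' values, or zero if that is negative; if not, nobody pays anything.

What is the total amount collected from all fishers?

Total value 70 ≥ cost 51, so it is built.
Fisher 1: others sum to 43; max(0, 51 - 43) = 8.
Fisher 2: others sum to 55; max(0, 51 - 55) = 0.
Fisher 3: others sum to 42; max(0, 51 - 42) = 9.
Total collected = 8 + 0 + 9 = 17.

17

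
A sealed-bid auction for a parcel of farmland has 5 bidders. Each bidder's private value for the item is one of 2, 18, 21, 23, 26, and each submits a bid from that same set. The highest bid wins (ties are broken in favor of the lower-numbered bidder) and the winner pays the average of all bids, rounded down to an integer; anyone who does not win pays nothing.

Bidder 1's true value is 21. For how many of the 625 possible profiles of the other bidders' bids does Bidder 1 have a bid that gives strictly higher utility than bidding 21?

331

Others bid (2, 2, 2, 2): truth gives 16; bid 2 gives 19 > 16. Violating.
Others bid (2, 2, 2, 18): truth gives 12; bid 18 gives 13 > 12. Violating.
Others bid (2, 2, 2, 23): truth gives 0; bid 23 gives 11 > 0. Violating.
Others bid (2, 2, 2, 26): truth gives 0; bid 26 gives 10 > 0. Violating.
Others bid (2, 2, 2, 21): truth gives 12; no alternative beats it.
Others bid (2, 2, 18, 21): truth gives 9; no alternative beats it.
(Checking all 625 profiles: 331 have a profitable deviation, 294 do not.)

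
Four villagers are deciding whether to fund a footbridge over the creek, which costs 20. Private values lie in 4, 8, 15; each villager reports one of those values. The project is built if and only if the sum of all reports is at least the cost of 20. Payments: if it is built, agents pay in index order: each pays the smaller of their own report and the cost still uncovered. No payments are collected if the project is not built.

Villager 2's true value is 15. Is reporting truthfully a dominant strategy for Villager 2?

Consider the case where Villager 1 reports 4, Villager 3 reports 4 and Villager 4 reports 4.
Truthful report 15: project built, pays 15, utility 15 - 15 = 0.
Report 8 instead: project built, pays 8, utility 15 - 8 = 7.
Since 7 > 0, reporting 8 is strictly better here, so truthful reporting is not dominant.

No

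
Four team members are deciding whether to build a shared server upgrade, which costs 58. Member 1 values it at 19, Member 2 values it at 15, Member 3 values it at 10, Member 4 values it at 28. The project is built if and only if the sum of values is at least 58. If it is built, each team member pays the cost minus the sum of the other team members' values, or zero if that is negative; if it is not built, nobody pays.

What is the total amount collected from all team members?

20

Total value 72 ≥ cost 58, so it is built.
Member 1: others sum to 53; max(0, 58 - 53) = 5.
Member 2: others sum to 57; max(0, 58 - 57) = 1.
Member 3: others sum to 62; max(0, 58 - 62) = 0.
Member 4: others sum to 44; max(0, 58 - 44) = 14.
Total collected = 5 + 1 + 0 + 14 = 20.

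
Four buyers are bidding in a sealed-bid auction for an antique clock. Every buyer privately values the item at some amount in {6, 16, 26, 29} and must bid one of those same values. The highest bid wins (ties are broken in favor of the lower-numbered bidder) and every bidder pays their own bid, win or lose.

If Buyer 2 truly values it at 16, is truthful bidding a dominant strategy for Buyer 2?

No

Consider the case where Buyer 1 bids 6, Buyer 3 bids 6 and Buyer 4 bids 26.
Truthful bid 16: loses but pays 16, utility -16.
Bid 6 instead: loses but pays 6, utility -6.
Since -6 > -16, bidding 6 is strictly better here, so truthful bidding is not dominant.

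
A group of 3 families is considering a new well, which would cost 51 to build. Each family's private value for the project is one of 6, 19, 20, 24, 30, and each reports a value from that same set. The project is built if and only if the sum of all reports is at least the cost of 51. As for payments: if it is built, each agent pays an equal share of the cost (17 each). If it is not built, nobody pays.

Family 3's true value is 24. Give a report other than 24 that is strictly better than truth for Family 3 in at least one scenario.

30

Suppose Family 1 reports 6 and Family 2 reports 19.
Report 24: project not built, utility 0.
Report 30: project built, pays 17, utility 24 - 17 = 7.
So reporting 30 beats truth here (7 > 0).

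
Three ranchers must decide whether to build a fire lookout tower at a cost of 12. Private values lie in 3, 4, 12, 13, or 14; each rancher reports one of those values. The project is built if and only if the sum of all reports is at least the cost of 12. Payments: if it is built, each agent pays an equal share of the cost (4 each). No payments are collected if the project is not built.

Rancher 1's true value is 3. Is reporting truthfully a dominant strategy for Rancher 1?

Check each profile of the others' reports and compare truth against every alternative report.
Others report (4, 4): truth gives 0, best alternative gives -1.
Others report (3, 12): truth gives -1, best alternative gives -1.
Others report (3, 13): truth gives -1, best alternative gives -1.
Others report (3, 14): truth gives -1, best alternative gives -1.
Others report (4, 12): truth gives -1, best alternative gives -1.
Others report (4, 13): truth gives -1, best alternative gives -1.
(Remaining 19 profiles checked similarly; truth is weakly best in each.)
In every case the truthful report is at least as good as any alternative, so it is a dominant strategy.

Yes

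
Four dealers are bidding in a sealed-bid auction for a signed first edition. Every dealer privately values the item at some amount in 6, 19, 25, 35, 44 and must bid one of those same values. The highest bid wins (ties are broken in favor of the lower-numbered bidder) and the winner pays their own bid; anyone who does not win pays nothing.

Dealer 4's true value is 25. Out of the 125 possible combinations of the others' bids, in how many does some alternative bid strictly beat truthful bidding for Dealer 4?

1

Others bid (6, 6, 6): truth gives 0; bid 19 gives 6 > 0. Violating.
Others bid (6, 6, 19): truth gives 0; no alternative beats it.
Others bid (6, 6, 25): truth gives 0; no alternative beats it.
(Checking all 125 profiles: 1 has a profitable deviation, 124 do not.)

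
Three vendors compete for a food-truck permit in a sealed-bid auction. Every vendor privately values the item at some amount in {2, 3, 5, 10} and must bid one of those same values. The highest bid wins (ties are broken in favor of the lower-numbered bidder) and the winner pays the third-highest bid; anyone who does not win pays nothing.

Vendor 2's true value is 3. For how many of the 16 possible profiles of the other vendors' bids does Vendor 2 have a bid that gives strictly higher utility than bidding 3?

4

Others bid (2, 5): truth gives 0; bid 5 gives 1 > 0. Violating.
Others bid (2, 10): truth gives 0; bid 10 gives 1 > 0. Violating.
Others bid (3, 2): truth gives 0; bid 5 gives 1 > 0. Violating.
Others bid (5, 2): truth gives 0; bid 10 gives 1 > 0. Violating.
Others bid (2, 2): truth gives 1; no alternative beats it.
Others bid (2, 3): truth gives 1; no alternative beats it.
(Checking all 16 profiles: 4 have a profitable deviation, 12 do not.)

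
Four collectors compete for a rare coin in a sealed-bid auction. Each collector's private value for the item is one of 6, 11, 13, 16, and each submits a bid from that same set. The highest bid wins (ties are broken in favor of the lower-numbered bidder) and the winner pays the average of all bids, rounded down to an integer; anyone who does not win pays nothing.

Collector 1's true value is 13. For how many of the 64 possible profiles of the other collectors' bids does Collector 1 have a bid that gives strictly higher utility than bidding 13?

Others bid (6, 6, 6): truth gives 6; bid 6 gives 7 > 6. Violating.
Others bid (6, 6, 11): truth gives 4; bid 11 gives 5 > 4. Violating.
Others bid (6, 6, 16): truth gives 0; bid 16 gives 2 > 0. Violating.
Others bid (6, 11, 6): truth gives 4; bid 11 gives 5 > 4. Violating.
Others bid (6, 6, 13): truth gives 4; no alternative beats it.
Others bid (6, 11, 13): truth gives 3; no alternative beats it.
(Checking all 64 profiles: 22 have a profitable deviation, 42 do not.)

22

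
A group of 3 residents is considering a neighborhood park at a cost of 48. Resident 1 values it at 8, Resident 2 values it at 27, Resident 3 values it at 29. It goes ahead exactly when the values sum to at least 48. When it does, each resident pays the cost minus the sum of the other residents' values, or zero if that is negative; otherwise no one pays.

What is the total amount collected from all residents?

Total value 64 ≥ cost 48, so it is built.
Resident 1: others sum to 56; max(0, 48 - 56) = 0.
Resident 2: others sum to 37; max(0, 48 - 37) = 11.
Resident 3: others sum to 35; max(0, 48 - 35) = 13.
Total collected = 0 + 11 + 13 = 24.

24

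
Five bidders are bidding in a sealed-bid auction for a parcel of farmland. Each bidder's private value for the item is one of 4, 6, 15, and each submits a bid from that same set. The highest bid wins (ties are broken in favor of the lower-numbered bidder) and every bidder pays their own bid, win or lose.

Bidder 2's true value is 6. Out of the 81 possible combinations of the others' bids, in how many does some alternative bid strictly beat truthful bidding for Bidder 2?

73

Others bid (4, 4, 4, 15): truth gives -6; bid 4 gives -4 > -6. Violating.
Others bid (4, 4, 6, 15): truth gives -6; bid 4 gives -4 > -6. Violating.
Others bid (4, 4, 15, 4): truth gives -6; bid 4 gives -4 > -6. Violating.
Others bid (4, 4, 15, 6): truth gives -6; bid 4 gives -4 > -6. Violating.
Others bid (4, 4, 4, 4): truth gives 0; no alternative beats it.
Others bid (4, 4, 4, 6): truth gives 0; no alternative beats it.
(Checking all 81 profiles: 73 have a profitable deviation, 8 do not.)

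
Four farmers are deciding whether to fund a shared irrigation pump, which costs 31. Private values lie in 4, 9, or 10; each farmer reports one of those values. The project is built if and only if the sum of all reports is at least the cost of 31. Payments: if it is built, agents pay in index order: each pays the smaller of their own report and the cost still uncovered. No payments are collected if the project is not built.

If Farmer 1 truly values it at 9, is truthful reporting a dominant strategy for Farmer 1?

No

Consider the case where Farmer 2 reports 9, Farmer 3 reports 9 and Farmer 4 reports 9.
Truthful report 9: project built, pays 9, utility 9 - 9 = 0.
Report 4 instead: project built, pays 4, utility 9 - 4 = 5.
Since 5 > 0, reporting 4 is strictly better here, so truthful reporting is not dominant.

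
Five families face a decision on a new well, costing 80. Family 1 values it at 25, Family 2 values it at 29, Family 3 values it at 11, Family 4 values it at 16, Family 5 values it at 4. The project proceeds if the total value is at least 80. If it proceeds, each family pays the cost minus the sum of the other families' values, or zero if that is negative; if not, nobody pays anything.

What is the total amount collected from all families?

61

Total value 85 ≥ cost 80, so it is built.
Family 1: others sum to 60; max(0, 80 - 60) = 20.
Family 2: others sum to 56; max(0, 80 - 56) = 24.
Family 3: others sum to 74; max(0, 80 - 74) = 6.
Family 4: others sum to 69; max(0, 80 - 69) = 11.
Family 5: others sum to 81; max(0, 80 - 81) = 0.
Total collected = 20 + 24 + 6 + 11 + 0 = 61.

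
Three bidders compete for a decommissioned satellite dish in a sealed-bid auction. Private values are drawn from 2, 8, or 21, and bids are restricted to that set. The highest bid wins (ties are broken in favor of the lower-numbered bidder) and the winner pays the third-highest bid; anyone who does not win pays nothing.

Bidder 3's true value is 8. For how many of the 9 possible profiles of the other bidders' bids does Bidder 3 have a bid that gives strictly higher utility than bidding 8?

Others bid (2, 8): truth gives 0; bid 21 gives 6 > 0. Violating.
Others bid (8, 2): truth gives 0; bid 21 gives 6 > 0. Violating.
Others bid (2, 2): truth gives 6; no alternative beats it.
Others bid (2, 21): truth gives 0; no alternative beats it.
(Checking all 9 profiles: 2 have a profitable deviation, 7 do not.)

2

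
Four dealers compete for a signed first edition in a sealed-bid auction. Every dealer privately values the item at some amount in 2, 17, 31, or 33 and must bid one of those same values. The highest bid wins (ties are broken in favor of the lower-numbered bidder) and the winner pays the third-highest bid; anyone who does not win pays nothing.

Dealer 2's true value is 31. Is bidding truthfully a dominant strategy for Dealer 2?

Consider the case where Dealer 1 bids 2, Dealer 3 bids 2 and Dealer 4 bids 33.
Truthful bid 31: loses, pays 0, utility 0.
Bid 33 instead: wins, pays 2, utility 31 - 2 = 29.
Since 29 > 0, bidding 33 is strictly better here, so truthful bidding is not dominant.

No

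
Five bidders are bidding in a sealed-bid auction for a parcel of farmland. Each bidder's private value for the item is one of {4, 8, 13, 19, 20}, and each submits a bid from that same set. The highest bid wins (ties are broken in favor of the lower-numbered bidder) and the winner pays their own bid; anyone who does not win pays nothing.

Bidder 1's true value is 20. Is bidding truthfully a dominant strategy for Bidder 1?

Consider the case where Bidder 2 bids 4, Bidder 3 bids 4, Bidder 4 bids 4 and Bidder 5 bids 4.
Truthful bid 20: wins, pays 20, utility 20 - 20 = 0.
Bid 4 instead: wins, pays 4, utility 20 - 4 = 16.
Since 16 > 0, bidding 4 is strictly better here, so truthful bidding is not dominant.

No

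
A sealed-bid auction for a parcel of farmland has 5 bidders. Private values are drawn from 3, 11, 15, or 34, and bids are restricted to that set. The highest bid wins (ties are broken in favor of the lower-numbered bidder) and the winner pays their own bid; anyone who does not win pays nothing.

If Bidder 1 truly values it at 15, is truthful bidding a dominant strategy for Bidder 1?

No

Consider the case where Bidder 2 bids 3, Bidder 3 bids 3, Bidder 4 bids 3 and Bidder 5 bids 3.
Truthful bid 15: wins, pays 15, utility 15 - 15 = 0.
Bid 3 instead: wins, pays 3, utility 15 - 3 = 12.
Since 12 > 0, bidding 3 is strictly better here, so truthful bidding is not dominant.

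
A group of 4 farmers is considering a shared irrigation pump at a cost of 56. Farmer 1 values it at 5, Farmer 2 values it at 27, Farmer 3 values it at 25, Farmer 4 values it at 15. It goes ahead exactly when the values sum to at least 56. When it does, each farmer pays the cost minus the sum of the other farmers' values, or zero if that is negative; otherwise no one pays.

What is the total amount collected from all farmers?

Total value 72 ≥ cost 56, so it is built.
Farmer 1: others sum to 67; max(0, 56 - 67) = 0.
Farmer 2: others sum to 45; max(0, 56 - 45) = 11.
Farmer 3: others sum to 47; max(0, 56 - 47) = 9.
Farmer 4: others sum to 57; max(0, 56 - 57) = 0.
Total collected = 0 + 11 + 9 + 0 = 20.

20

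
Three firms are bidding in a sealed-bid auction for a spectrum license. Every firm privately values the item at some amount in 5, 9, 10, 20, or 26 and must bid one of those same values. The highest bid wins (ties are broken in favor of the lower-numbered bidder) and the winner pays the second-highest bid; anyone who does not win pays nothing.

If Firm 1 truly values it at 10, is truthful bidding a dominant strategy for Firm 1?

Yes

Check each profile of the others' bids and compare truth against every alternative bid.
Others bid (5, 5): truth gives 5, best alternative gives 5.
Others bid (5, 9): truth gives 1, best alternative gives 1.
Others bid (9, 5): truth gives 1, best alternative gives 1.
Others bid (9, 9): truth gives 1, best alternative gives 1.
Others bid (5, 10): truth gives 0, best alternative gives 0.
Others bid (5, 20): truth gives 0, best alternative gives 0.
(Remaining 19 profiles checked similarly; truth is weakly best in each.)
In every case the truthful bid is at least as good as any alternative, so it is a dominant strategy.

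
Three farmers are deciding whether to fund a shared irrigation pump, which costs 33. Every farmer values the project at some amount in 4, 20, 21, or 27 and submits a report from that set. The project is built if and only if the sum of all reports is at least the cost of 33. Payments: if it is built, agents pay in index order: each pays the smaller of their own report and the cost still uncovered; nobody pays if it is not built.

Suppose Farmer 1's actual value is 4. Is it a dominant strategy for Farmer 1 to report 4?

Yes

Check each profile of the others' reports and compare truth against every alternative report.
Others report (4, 20): truth gives 0, best alternative gives -16.
Others report (4, 21): truth gives 0, best alternative gives -16.
Others report (4, 27): truth gives 0, best alternative gives -16.
Others report (20, 4): truth gives 0, best alternative gives -16.
Others report (20, 20): truth gives 0, best alternative gives -16.
Others report (20, 21): truth gives 0, best alternative gives -16.
(Remaining 10 profiles checked similarly; truth is weakly best in each.)
In every case the truthful report is at least as good as any alternative, so it is a dominant strategy.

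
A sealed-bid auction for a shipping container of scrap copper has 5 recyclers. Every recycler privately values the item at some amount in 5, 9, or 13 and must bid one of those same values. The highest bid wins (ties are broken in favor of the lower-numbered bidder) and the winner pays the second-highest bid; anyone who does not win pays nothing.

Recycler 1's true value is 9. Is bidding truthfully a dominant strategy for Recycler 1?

Yes

Check each profile of the others' bids and compare truth against every alternative bid.
Others bid (5, 5, 5, 5): truth gives 4, best alternative gives 4.
Others bid (5, 5, 5, 9): truth gives 0, best alternative gives 0.
Others bid (5, 5, 5, 13): truth gives 0, best alternative gives 0.
Others bid (5, 5, 9, 5): truth gives 0, best alternative gives 0.
Others bid (5, 5, 9, 9): truth gives 0, best alternative gives 0.
Others bid (5, 5, 9, 13): truth gives 0, best alternative gives 0.
(Remaining 75 profiles checked similarly; truth is weakly best in each.)
In every case the truthful bid is at least as good as any alternative, so it is a dominant strategy.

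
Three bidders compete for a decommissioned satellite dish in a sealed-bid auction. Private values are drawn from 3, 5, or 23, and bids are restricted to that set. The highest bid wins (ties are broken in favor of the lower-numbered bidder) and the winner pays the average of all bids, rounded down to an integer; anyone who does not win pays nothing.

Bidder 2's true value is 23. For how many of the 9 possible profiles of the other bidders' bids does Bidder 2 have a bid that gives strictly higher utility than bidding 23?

2

Others bid (3, 3): truth gives 14; bid 5 gives 20 > 14. Violating.
Others bid (3, 5): truth gives 13; bid 5 gives 19 > 13. Violating.
Others bid (3, 23): truth gives 7; no alternative beats it.
Others bid (5, 3): truth gives 13; no alternative beats it.
(Checking all 9 profiles: 2 have a profitable deviation, 7 do not.)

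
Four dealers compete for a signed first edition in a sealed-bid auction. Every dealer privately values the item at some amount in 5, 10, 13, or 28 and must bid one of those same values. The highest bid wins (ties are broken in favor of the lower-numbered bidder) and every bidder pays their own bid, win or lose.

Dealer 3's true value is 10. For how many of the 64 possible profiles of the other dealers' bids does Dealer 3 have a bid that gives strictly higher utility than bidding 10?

62

Others bid (5, 5, 13): truth gives -10; bid 13 gives -3 > -10. Violating.
Others bid (5, 5, 28): truth gives -10; bid 5 gives -5 > -10. Violating.
Others bid (5, 10, 5): truth gives -10; bid 13 gives -3 > -10. Violating.
Others bid (5, 10, 10): truth gives -10; bid 13 gives -3 > -10. Violating.
Others bid (5, 5, 5): truth gives 0; no alternative beats it.
Others bid (5, 5, 10): truth gives 0; no alternative beats it.
(Checking all 64 profiles: 62 have a profitable deviation, 2 do not.)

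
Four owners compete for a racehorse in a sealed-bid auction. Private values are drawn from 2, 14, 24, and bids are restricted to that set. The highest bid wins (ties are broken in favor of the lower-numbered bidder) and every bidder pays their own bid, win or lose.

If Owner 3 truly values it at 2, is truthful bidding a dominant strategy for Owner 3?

Yes

Check each profile of the others' bids and compare truth against every alternative bid.
Others bid (2, 2, 24): truth gives -2, best alternative gives -14.
Others bid (2, 14, 2): truth gives -2, best alternative gives -14.
Others bid (2, 14, 14): truth gives -2, best alternative gives -14.
Others bid (2, 14, 24): truth gives -2, best alternative gives -14.
Others bid (2, 24, 2): truth gives -2, best alternative gives -14.
Others bid (2, 24, 14): truth gives -2, best alternative gives -14.
(Remaining 21 profiles checked similarly; truth is weakly best in each.)
In every case the truthful bid is at least as good as any alternative, so it is a dominant strategy.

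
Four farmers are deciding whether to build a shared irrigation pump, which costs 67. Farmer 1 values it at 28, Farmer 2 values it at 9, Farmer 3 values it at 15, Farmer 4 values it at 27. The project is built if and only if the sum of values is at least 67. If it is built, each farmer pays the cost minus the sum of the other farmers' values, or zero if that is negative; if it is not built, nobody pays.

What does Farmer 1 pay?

16

Total value 79 ≥ cost 67, so the project is built.
The other farmers' values sum to 51.
Cost minus that sum is 67 - 51 = 16.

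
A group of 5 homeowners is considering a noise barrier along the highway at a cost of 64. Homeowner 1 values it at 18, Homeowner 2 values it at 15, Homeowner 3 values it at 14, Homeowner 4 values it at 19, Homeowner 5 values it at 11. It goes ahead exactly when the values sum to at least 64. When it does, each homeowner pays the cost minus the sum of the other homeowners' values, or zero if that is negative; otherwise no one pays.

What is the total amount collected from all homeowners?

14

Total value 77 ≥ cost 64, so it is built.
Homeowner 1: others sum to 59; max(0, 64 - 59) = 5.
Homeowner 2: others sum to 62; max(0, 64 - 62) = 2.
Homeowner 3: others sum to 63; max(0, 64 - 63) = 1.
Homeowner 4: others sum to 58; max(0, 64 - 58) = 6.
Homeowner 5: others sum to 66; max(0, 64 - 66) = 0.
Total collected = 5 + 2 + 1 + 6 + 0 = 14.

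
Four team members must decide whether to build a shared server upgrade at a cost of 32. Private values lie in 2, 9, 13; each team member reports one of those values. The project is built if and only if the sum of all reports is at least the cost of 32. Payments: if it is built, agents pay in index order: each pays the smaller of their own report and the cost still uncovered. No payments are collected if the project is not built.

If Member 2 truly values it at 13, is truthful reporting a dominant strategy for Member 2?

Consider the case where Member 1 reports 2, Member 3 reports 9 and Member 4 reports 13.
Truthful report 13: project built, pays 13, utility 13 - 13 = 0.
Report 9 instead: project built, pays 9, utility 13 - 9 = 4.
Since 4 > 0, reporting 9 is strictly better here, so truthful reporting is not dominant.

No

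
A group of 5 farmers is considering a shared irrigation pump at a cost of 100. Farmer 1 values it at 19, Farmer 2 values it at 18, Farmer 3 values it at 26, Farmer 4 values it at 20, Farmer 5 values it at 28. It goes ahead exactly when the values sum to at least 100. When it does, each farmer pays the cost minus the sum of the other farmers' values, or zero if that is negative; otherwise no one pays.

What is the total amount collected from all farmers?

56

Total value 111 ≥ cost 100, so it is built.
Farmer 1: others sum to 92; max(0, 100 - 92) = 8.
Farmer 2: others sum to 93; max(0, 100 - 93) = 7.
Farmer 3: others sum to 85; max(0, 100 - 85) = 15.
Farmer 4: others sum to 91; max(0, 100 - 91) = 9.
Farmer 5: others sum to 83; max(0, 100 - 83) = 17.
Total collected = 8 + 7 + 15 + 9 + 17 = 56.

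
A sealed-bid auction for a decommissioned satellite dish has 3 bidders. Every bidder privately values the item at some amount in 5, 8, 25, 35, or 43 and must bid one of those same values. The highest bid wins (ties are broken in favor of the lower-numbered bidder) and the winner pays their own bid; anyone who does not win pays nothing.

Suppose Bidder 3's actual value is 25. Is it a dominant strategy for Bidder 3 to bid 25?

No

Consider the case where Bidder 1 bids 5 and Bidder 2 bids 5.
Truthful bid 25: wins, pays 25, utility 25 - 25 = 0.
Bid 8 instead: wins, pays 8, utility 25 - 8 = 17.
Since 17 > 0, bidding 8 is strictly better here, so truthful bidding is not dominant.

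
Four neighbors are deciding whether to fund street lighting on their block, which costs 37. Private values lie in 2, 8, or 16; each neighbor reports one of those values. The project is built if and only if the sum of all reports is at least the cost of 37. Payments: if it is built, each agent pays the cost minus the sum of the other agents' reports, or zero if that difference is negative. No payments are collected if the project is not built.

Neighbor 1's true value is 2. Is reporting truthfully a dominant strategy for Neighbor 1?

Yes

Check each profile of the others' reports and compare truth against every alternative report.
Others report (8, 8, 16): truth gives 0, best alternative gives -3.
Others report (8, 16, 8): truth gives 0, best alternative gives -3.
Others report (16, 8, 8): truth gives 0, best alternative gives -3.
Others report (2, 16, 16): truth gives 0, best alternative gives -1.
Others report (16, 2, 16): truth gives 0, best alternative gives -1.
Others report (16, 16, 2): truth gives 0, best alternative gives -1.
(Remaining 21 profiles checked similarly; truth is weakly best in each.)
In every case the truthful report is at least as good as any alternative, so it is a dominant strategy.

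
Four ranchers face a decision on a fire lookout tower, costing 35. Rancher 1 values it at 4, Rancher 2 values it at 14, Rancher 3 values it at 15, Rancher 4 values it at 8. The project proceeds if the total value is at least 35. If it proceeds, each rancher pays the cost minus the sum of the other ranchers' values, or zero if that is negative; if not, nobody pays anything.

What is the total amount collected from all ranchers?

Total value 41 ≥ cost 35, so it is built.
Rancher 1: others sum to 37; max(0, 35 - 37) = 0.
Rancher 2: others sum to 27; max(0, 35 - 27) = 8.
Rancher 3: others sum to 26; max(0, 35 - 26) = 9.
Rancher 4: others sum to 33; max(0, 35 - 33) = 2.
Total collected = 0 + 8 + 9 + 2 = 19.

19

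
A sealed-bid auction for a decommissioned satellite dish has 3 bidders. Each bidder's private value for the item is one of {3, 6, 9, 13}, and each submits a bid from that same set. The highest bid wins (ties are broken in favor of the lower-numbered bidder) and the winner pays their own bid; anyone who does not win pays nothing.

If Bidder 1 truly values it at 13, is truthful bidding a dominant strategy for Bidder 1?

No

Consider the case where Bidder 2 bids 3 and Bidder 3 bids 3.
Truthful bid 13: wins, pays 13, utility 13 - 13 = 0.
Bid 3 instead: wins, pays 3, utility 13 - 3 = 10.
Since 10 > 0, bidding 3 is strictly better here, so truthful bidding is not dominant.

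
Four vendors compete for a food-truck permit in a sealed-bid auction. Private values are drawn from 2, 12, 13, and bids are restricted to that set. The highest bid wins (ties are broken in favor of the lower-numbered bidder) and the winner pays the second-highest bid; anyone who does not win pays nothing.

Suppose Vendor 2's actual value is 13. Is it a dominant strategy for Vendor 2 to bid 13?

Yes

Check each profile of the others' bids and compare truth against every alternative bid.
Others bid (12, 2, 2): truth gives 1, best alternative gives 0.
Others bid (12, 2, 12): truth gives 1, best alternative gives 0.
Others bid (12, 12, 2): truth gives 1, best alternative gives 0.
Others bid (12, 12, 12): truth gives 1, best alternative gives 0.
Others bid (2, 2, 2): truth gives 11, best alternative gives 11.
Others bid (2, 2, 12): truth gives 1, best alternative gives 1.
(Remaining 21 profiles checked similarly; truth is weakly best in each.)
In every case the truthful bid is at least as good as any alternative, so it is a dominant strategy.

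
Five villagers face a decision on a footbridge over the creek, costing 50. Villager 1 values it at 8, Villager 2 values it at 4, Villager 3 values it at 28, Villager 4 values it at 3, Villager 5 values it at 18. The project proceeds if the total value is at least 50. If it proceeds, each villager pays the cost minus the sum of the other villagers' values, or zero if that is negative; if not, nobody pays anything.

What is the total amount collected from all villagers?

24

Total value 61 ≥ cost 50, so it is built.
Villager 1: others sum to 53; max(0, 50 - 53) = 0.
Villager 2: others sum to 57; max(0, 50 - 57) = 0.
Villager 3: others sum to 33; max(0, 50 - 33) = 17.
Villager 4: others sum to 58; max(0, 50 - 58) = 0.
Villager 5: others sum to 43; max(0, 50 - 43) = 7.
Total collected = 0 + 0 + 17 + 0 + 7 = 24.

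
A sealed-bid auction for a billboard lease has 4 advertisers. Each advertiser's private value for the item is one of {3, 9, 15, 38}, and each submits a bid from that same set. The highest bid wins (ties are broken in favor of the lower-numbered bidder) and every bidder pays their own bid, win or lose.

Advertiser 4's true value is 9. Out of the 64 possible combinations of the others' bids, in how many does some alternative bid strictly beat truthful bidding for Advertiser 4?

63

Others bid (3, 3, 9): truth gives -9; bid 3 gives -3 > -9. Violating.
Others bid (3, 3, 15): truth gives -9; bid 3 gives -3 > -9. Violating.
Others bid (3, 3, 38): truth gives -9; bid 3 gives -3 > -9. Violating.
Others bid (3, 9, 3): truth gives -9; bid 3 gives -3 > -9. Violating.
Others bid (3, 3, 3): truth gives 0; no alternative beats it.
(Checking all 64 profiles: 63 have a profitable deviation, 1 does not.)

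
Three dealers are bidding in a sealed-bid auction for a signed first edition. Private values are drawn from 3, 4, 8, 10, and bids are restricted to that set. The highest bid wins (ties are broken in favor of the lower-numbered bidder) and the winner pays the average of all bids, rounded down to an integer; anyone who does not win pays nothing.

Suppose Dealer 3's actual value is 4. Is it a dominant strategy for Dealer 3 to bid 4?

Yes

Check each profile of the others' bids and compare truth against every alternative bid.
Others bid (3, 3): truth gives 1, best alternative gives 0.
Others bid (3, 4): truth gives 0, best alternative gives 0.
Others bid (3, 8): truth gives 0, best alternative gives 0.
Others bid (3, 10): truth gives 0, best alternative gives 0.
Others bid (4, 3): truth gives 0, best alternative gives 0.
Others bid (4, 4): truth gives 0, best alternative gives 0.
(Remaining 10 profiles checked similarly; truth is weakly best in each.)
In every case the truthful bid is at least as good as any alternative, so it is a dominant strategy.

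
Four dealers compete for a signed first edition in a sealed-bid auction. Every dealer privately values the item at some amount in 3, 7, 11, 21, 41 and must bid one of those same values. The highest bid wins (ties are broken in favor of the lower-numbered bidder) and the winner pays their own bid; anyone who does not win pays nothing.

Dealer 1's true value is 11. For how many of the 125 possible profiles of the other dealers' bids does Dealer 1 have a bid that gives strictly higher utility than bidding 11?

8

Others bid (3, 3, 3): truth gives 0; bid 3 gives 8 > 0. Violating.
Others bid (3, 3, 7): truth gives 0; bid 7 gives 4 > 0. Violating.
Others bid (3, 7, 3): truth gives 0; bid 7 gives 4 > 0. Violating.
Others bid (3, 7, 7): truth gives 0; bid 7 gives 4 > 0. Violating.
Others bid (3, 3, 11): truth gives 0; no alternative beats it.
Others bid (3, 3, 21): truth gives 0; no alternative beats it.
(Checking all 125 profiles: 8 have a profitable deviation, 117 do not.)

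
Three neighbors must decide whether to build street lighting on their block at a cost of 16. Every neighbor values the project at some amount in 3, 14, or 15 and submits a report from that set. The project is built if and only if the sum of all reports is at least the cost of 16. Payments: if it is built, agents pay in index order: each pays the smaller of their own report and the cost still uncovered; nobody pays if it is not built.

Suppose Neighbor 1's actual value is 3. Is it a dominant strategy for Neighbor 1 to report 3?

Check each profile of the others' reports and compare truth against every alternative report.
Others report (3, 3): truth gives 0, best alternative gives -11.
Others report (3, 14): truth gives 0, best alternative gives -11.
Others report (3, 15): truth gives 0, best alternative gives -11.
Others report (14, 3): truth gives 0, best alternative gives -11.
Others report (14, 14): truth gives 0, best alternative gives -11.
Others report (14, 15): truth gives 0, best alternative gives -11.
(Remaining 3 profiles checked similarly; truth is weakly best in each.)
In every case the truthful report is at least as good as any alternative, so it is a dominant strategy.

Yes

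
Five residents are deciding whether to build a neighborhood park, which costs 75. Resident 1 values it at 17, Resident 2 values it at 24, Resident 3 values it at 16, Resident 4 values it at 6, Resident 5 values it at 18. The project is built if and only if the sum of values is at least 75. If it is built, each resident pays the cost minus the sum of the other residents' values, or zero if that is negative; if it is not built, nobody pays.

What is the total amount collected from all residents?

51

Total value 81 ≥ cost 75, so it is built.
Resident 1: others sum to 64; max(0, 75 - 64) = 11.
Resident 2: others sum to 57; max(0, 75 - 57) = 18.
Resident 3: others sum to 65; max(0, 75 - 65) = 10.
Resident 4: others sum to 75; max(0, 75 - 75) = 0.
Resident 5: others sum to 63; max(0, 75 - 63) = 12.
Total collected = 11 + 18 + 10 + 0 + 12 = 51.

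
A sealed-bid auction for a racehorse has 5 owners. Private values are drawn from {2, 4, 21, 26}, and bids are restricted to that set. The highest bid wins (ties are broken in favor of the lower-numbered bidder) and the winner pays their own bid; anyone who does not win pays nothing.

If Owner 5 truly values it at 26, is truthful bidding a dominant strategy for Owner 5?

No

Consider the case where Owner 1 bids 2, Owner 2 bids 2, Owner 3 bids 2 and Owner 4 bids 2.
Truthful bid 26: wins, pays 26, utility 26 - 26 = 0.
Bid 4 instead: wins, pays 4, utility 26 - 4 = 22.
Since 22 > 0, bidding 4 is strictly better here, so truthful bidding is not dominant.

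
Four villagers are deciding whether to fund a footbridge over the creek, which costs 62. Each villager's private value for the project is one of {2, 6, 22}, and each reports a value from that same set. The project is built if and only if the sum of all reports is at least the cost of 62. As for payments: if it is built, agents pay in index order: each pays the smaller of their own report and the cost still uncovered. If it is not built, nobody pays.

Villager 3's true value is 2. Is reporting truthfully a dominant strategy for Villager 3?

Check each profile of the others' reports and compare truth against every alternative report.
Others report (22, 22, 22): truth gives 0, best alternative gives -4.
Others report (2, 2, 2): truth gives 0, best alternative gives 0.
Others report (2, 2, 6): truth gives 0, best alternative gives 0.
Others report (2, 2, 22): truth gives 0, best alternative gives 0.
Others report (2, 6, 2): truth gives 0, best alternative gives 0.
Others report (2, 6, 6): truth gives 0, best alternative gives 0.
(Remaining 21 profiles checked similarly; truth is weakly best in each.)
In every case the truthful report is at least as good as any alternative, so it is a dominant strategy.

Yes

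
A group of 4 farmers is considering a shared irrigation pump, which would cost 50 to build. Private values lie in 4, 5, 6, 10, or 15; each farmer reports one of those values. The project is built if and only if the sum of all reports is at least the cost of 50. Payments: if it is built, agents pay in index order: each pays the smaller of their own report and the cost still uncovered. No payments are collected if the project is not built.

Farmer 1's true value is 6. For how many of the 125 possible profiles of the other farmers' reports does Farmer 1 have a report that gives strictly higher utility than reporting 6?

1

Others report (15, 15, 15): truth gives 0; report 5 gives 1 > 0. Violating.
Others report (4, 4, 4): truth gives 0; no alternative beats it.
Others report (4, 4, 5): truth gives 0; no alternative beats it.
(Checking all 125 profiles: 1 has a profitable deviation, 124 do not.)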